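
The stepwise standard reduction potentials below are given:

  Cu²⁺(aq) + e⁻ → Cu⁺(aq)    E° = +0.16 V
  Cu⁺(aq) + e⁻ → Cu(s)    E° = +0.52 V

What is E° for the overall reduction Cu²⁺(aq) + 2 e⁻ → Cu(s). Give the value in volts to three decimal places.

+0.340 V

Since ΔG° = −nFE° is additive over sequential reductions, n₃E°₃ = n₁E°₁ + n₂E°₂.
E°₃ = (1×+0.16 + 1×+0.52) / 2 = (+0.680) / 2 = +0.340 V.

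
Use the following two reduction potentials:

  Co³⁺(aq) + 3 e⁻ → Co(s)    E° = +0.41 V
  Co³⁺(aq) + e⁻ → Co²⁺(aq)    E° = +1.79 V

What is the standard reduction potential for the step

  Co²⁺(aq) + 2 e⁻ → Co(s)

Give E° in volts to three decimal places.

Sequential free energies add, so n₃E°₃ = n₁E°₁ + n₂E°₂.
With n₃ = 3, and the known step contributing 1×(+1.79) V, the unknown satisfies 2·E° = 3×(+0.41) − 1×(+1.79) = -0.560.
E° = -0.560 / 2 = -0.280 V.

-0.280 V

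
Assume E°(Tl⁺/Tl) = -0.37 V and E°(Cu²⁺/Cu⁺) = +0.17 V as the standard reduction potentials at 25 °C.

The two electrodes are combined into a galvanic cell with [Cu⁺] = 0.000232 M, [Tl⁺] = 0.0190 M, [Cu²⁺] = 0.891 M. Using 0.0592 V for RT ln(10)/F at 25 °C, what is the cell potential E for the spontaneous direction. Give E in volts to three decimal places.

+0.854 V

Cu²⁺/Cu⁺ is the cathode (higher E°), Tl⁺/Tl the anode: E°cell = +0.17 − (-0.37) = +0.54 V, n = 1.
Overall: Cu²⁺(aq) + Tl(s) → Cu⁺(aq) + Tl⁺(aq)
Q = [Cu⁺]·[Tl⁺] / ([Cu²⁺]); log Q = -5.306.
E = E° − (0.0592/n) log Q = +0.54 − (0.0592/1)(-5.306) = +0.854 V.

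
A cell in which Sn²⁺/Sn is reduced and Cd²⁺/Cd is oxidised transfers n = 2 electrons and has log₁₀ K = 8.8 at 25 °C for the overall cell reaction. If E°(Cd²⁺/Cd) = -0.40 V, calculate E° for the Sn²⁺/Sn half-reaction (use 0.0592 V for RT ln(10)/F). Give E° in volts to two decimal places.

E°cell = (0.0592/n)·log K = (0.0592/2)(8.8) = +0.260 V.
Since Sn²⁺/Sn is the cathode and Cd²⁺/Cd the anode, E°cell = E°(Sn²⁺/Sn) − E°(Cd²⁺/Cd).
So E°(Sn²⁺/Sn) = E°cell + E°(Cd²⁺/Cd) = +0.260 + (-0.40) = -0.14 V.

-0.14 V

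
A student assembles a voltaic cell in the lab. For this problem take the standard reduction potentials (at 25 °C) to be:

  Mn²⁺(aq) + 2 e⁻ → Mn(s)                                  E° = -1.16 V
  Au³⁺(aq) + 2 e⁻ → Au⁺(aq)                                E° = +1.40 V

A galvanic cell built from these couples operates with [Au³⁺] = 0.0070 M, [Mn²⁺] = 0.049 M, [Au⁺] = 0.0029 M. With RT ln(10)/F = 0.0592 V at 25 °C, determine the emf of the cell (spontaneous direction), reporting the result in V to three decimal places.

Au³⁺/Au⁺ is the cathode (higher E°), Mn²⁺/Mn the anode: E°cell = +1.40 − (-1.16) = +2.56 V, n = 2.
Overall: Au³⁺(aq) + Mn(s) → Au⁺(aq) + Mn²⁺(aq)
Q = [Au⁺]·[Mn²⁺] / ([Au³⁺]); log Q = -1.693.
E = E° − (0.0592/n) log Q = +2.56 − (0.0592/2)(-1.693) = +2.610 V.

+2.610 V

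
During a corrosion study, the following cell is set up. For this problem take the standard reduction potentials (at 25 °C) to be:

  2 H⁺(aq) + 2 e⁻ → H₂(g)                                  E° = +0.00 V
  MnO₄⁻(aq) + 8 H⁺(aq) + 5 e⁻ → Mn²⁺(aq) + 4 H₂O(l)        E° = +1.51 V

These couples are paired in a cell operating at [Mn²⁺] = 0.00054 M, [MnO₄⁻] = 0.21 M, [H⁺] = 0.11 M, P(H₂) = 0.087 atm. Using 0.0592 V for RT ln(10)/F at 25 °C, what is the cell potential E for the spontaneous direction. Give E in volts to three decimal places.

MnO₄⁻/Mn²⁺ is the cathode (higher E°), H⁺/H₂ the anode: E°cell = +1.51 − (+0.00) = +1.51 V, n = 10.
Overall: 2 MnO₄⁻(aq) + 6 H⁺(aq) + 5 H₂(g) → 2 Mn²⁺(aq) + 8 H₂O(l)
Q = [Mn²⁺]^2 / ([MnO₄⁻]^2·[H⁺]^6·P(H₂)^5); log Q = 5.874.
E = E° − (0.0592/n) log Q = +1.51 − (0.0592/10)(5.874) = +1.475 V.

+1.475 V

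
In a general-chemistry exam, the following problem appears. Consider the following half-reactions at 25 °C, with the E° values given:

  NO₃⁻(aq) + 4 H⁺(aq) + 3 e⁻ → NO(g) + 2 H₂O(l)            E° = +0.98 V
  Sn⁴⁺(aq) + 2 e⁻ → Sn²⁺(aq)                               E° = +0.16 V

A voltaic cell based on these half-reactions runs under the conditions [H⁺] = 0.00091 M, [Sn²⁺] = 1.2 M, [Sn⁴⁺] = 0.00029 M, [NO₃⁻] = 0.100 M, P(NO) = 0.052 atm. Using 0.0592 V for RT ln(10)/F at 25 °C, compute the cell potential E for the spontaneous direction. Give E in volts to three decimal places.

+0.693 V

NO₃⁻/NO is the cathode (higher E°), Sn⁴⁺/Sn²⁺ the anode: E°cell = +0.98 − (+0.16) = +0.82 V, n = 6.
Overall: 2 NO₃⁻(aq) + 8 H⁺(aq) + 3 Sn²⁺(aq) → 2 NO(g) + 4 H₂O(l) + 3 Sn⁴⁺(aq)
Q = P(NO)^2·[Sn⁴⁺]^3 / ([NO₃⁻]^2·[H⁺]^8·[Sn²⁺]^3); log Q = 12.909.
E = E° − (0.0592/n) log Q = +0.82 − (0.0592/6)(12.909) = +0.693 V.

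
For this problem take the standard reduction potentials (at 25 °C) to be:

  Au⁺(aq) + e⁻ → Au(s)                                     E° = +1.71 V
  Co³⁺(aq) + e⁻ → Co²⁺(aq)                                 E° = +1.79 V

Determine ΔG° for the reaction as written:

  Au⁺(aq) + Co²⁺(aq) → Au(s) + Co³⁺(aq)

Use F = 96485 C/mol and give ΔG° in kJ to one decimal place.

+7.7 kJ

As written, Au⁺/Au is reduced (cathode) and Co³⁺/Co²⁺ is oxidised (anode), so E°cell = (+1.71) − (+1.79) = -0.08 V.
Balancing electrons gives n = 1.
ΔG° = −nFE° = −(1)(96485)(-0.08) = 7,719 J = +7.7 kJ.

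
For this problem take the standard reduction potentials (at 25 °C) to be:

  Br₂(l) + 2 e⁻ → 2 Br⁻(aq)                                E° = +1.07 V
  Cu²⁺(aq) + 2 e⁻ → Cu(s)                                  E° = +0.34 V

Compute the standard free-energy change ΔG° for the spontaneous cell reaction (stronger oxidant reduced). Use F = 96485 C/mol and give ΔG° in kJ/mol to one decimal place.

-140.9 kJ/mol

Br₂/Br⁻ (E° = +1.07 V) is the cathode; Cu²⁺/Cu (E° = +0.34 V) is the anode, so E°cell = +0.73 V.
Balancing electrons gives n = 2 (lcm of 2 and 2).
ΔG° = −nFE° = −(2)(96485)(+0.73) = -140,868 J = -140.9 kJ/mol.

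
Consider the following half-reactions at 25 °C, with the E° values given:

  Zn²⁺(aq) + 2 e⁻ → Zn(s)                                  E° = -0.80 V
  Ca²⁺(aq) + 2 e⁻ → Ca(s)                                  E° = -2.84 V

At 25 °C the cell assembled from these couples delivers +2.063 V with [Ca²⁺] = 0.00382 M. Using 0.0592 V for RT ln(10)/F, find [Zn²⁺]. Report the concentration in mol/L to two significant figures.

Zn²⁺/Zn is the cathode, Ca²⁺/Ca the anode: E°cell = +2.04 V, n = 2.
Overall reaction: Zn²⁺(aq) + Ca(s) → Zn(s) + Ca²⁺(aq); Q = [Ca²⁺]^1/[Zn²⁺]^1.
From E = E° − (0.0592/n) log Q: log Q = (E° − E)·n/0.0592 = (+2.04 − (+2.063))·2/0.0592 = -0.7770.
So 1·log[Zn²⁺] = 1·log(0.00382) − log Q = -2.4179 − (-0.7770) = -1.6409; [Zn²⁺] = 10^(-1.6409) ≈ 0.023 M.

0.023 M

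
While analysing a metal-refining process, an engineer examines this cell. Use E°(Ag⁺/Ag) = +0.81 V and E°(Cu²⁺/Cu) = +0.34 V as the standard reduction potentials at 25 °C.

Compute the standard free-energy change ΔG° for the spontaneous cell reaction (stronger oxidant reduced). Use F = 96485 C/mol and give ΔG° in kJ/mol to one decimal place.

-90.7 kJ/mol

Ag⁺/Ag (E° = +0.81 V) is the cathode; Cu²⁺/Cu (E° = +0.34 V) is the anode, so E°cell = +0.47 V.
Balancing electrons gives n = 2 (lcm of 1 and 2).
ΔG° = −nFE° = −(2)(96485)(+0.47) = -90,696 J = -90.7 kJ/mol.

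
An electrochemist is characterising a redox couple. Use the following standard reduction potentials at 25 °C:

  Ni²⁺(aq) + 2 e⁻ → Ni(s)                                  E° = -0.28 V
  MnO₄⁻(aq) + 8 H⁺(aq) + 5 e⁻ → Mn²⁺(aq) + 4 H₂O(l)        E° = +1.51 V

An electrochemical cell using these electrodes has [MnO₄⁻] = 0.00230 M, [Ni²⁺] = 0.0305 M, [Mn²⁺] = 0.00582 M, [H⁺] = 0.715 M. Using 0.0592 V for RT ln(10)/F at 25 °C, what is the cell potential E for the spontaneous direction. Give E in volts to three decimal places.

MnO₄⁻/Mn²⁺ is the cathode (higher E°), Ni²⁺/Ni the anode: E°cell = +1.51 − (-0.28) = +1.79 V, n = 10.
Overall: 2 MnO₄⁻(aq) + 16 H⁺(aq) + 5 Ni(s) → 2 Mn²⁺(aq) + 8 H₂O(l) + 5 Ni²⁺(aq)
Q = [Mn²⁺]^2·[Ni²⁺]^5 / ([MnO₄⁻]^2·[H⁺]^16); log Q = -4.441.
E = E° − (0.0592/n) log Q = +1.79 − (0.0592/10)(-4.441) = +1.816 V.

+1.816 V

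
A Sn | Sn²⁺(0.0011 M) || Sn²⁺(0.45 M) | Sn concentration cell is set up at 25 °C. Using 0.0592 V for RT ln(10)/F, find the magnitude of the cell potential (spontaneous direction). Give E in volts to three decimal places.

For a concentration cell E°cell = 0. The 0.45 M side is the cathode (reduction is favoured where [Sn²⁺] is higher).
With n = 2, E = −(0.0592/2) log([Sn²⁺]ₐₙ/[Sn²⁺]꜀ₐₜ) = −(0.0592/2) log(0.0011/0.45) = −(0.0592/2)(-2.612) = +0.077 V.

+0.077 V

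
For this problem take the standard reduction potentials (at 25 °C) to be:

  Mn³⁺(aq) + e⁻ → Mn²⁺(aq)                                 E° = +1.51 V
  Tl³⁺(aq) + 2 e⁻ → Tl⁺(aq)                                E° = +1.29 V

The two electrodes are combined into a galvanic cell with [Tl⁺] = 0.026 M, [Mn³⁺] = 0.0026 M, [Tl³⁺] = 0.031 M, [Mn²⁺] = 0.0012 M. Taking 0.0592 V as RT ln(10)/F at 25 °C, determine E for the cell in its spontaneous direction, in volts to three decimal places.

Mn³⁺/Mn²⁺ is the cathode (higher E°), Tl³⁺/Tl⁺ the anode: E°cell = +1.51 − (+1.29) = +0.22 V, n = 2.
Overall: 2 Mn³⁺(aq) + Tl⁺(aq) → 2 Mn²⁺(aq) + Tl³⁺(aq)
Q = [Mn²⁺]^2·[Tl³⁺] / ([Mn³⁺]^2·[Tl⁺]); log Q = -0.595.
E = E° − (0.0592/n) log Q = +0.22 − (0.0592/2)(-0.595) = +0.238 V.

+0.238 V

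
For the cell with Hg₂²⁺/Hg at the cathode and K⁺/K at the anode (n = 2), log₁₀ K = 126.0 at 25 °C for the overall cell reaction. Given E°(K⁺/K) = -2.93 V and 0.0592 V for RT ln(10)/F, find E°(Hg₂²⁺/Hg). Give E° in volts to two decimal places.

+0.80 V

E°cell = (0.0592/n)·log K = (0.0592/2)(126.0) = +3.730 V.
Since Hg₂²⁺/Hg is the cathode and K⁺/K the anode, E°cell = E°(Hg₂²⁺/Hg) − E°(K⁺/K).
So E°(Hg₂²⁺/Hg) = E°cell + E°(K⁺/K) = +3.730 + (-2.93) = +0.80 V.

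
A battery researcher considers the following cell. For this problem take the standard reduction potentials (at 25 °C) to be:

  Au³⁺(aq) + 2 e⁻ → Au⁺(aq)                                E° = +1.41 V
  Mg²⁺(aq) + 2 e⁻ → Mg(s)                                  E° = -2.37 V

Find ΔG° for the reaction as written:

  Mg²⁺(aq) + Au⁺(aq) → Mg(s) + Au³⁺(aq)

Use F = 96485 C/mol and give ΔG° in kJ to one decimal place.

+729.4 kJ

As written, Mg²⁺/Mg is reduced (cathode) and Au³⁺/Au⁺ is oxidised (anode), so E°cell = (-2.37) − (+1.41) = -3.78 V.
Balancing electrons gives n = 2.
ΔG° = −nFE° = −(2)(96485)(-3.78) = 729,427 J = +729.4 kJ.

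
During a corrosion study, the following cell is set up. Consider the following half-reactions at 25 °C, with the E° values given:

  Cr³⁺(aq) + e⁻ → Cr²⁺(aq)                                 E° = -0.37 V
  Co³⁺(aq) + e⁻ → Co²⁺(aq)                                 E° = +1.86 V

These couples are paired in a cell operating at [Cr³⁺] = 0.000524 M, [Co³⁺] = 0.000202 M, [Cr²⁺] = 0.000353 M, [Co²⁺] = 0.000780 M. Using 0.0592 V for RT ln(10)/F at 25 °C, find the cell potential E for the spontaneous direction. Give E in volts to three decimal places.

Co³⁺/Co²⁺ is the cathode (higher E°), Cr³⁺/Cr²⁺ the anode: E°cell = +1.86 − (-0.37) = +2.23 V, n = 1.
Overall: Co³⁺(aq) + Cr²⁺(aq) → Co²⁺(aq) + Cr³⁺(aq)
Q = [Co²⁺]·[Cr³⁺] / ([Co³⁺]·[Cr²⁺]); log Q = 0.758.
E = E° − (0.0592/n) log Q = +2.23 − (0.0592/1)(0.758) = +2.185 V.

+2.185 V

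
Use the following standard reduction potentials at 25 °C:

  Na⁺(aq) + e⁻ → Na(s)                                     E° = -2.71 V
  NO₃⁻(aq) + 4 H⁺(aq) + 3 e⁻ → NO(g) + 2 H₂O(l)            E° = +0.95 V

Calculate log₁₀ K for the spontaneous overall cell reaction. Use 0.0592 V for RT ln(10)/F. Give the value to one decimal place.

185.5

Cathode: NO₃⁻/NO; anode: Na⁺/Na. E°cell = +3.66 V, n = 3.
log K = nE°cell / 0.0592 = (3)(+3.66) / 0.0592 = 185.5.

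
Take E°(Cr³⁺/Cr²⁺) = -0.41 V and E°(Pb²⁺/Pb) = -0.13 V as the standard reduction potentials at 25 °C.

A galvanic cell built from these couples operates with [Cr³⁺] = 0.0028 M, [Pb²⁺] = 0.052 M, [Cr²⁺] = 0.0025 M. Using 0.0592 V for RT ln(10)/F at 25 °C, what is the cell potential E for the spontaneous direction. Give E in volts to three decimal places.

+0.239 V

Pb²⁺/Pb is the cathode (higher E°), Cr³⁺/Cr²⁺ the anode: E°cell = -0.13 − (-0.41) = +0.28 V, n = 2.
Overall: Pb²⁺(aq) + 2 Cr²⁺(aq) → Pb(s) + 2 Cr³⁺(aq)
Q = [Cr³⁺]^2 / ([Pb²⁺]·[Cr²⁺]^2); log Q = 1.382.
E = E° − (0.0592/n) log Q = +0.28 − (0.0592/2)(1.382) = +0.239 V.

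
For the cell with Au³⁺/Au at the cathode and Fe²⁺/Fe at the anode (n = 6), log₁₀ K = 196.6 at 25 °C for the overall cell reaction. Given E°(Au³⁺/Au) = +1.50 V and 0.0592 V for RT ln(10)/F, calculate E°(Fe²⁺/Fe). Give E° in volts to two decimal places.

-0.44 V

E°cell = (0.0592/n)·log K = (0.0592/6)(196.6) = +1.940 V.
Since Au³⁺/Au is the cathode and Fe²⁺/Fe the anode, E°cell = E°(Au³⁺/Au) − E°(Fe²⁺/Fe).
So E°(Fe²⁺/Fe) = E°(Au³⁺/Au) − E°cell = (+1.50) − (+1.940) = -0.44 V.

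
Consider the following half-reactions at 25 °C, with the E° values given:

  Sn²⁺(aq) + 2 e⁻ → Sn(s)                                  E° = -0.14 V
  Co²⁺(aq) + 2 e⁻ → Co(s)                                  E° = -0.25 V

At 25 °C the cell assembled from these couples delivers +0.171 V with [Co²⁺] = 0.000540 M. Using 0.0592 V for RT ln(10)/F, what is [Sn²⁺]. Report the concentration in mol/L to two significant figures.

0.062 M

Sn²⁺/Sn is the cathode, Co²⁺/Co the anode: E°cell = +0.11 V, n = 2.
Overall reaction: Sn²⁺(aq) + Co(s) → Sn(s) + Co²⁺(aq); Q = [Co²⁺]^1/[Sn²⁺]^1.
From E = E° − (0.0592/n) log Q: log Q = (E° − E)·n/0.0592 = (+0.11 − (+0.171))·2/0.0592 = -2.0608.
So 1·log[Sn²⁺] = 1·log(0.00054) − log Q = -3.2676 − (-2.0608) = -1.2068; [Sn²⁺] = 10^(-1.2068) ≈ 0.062 M.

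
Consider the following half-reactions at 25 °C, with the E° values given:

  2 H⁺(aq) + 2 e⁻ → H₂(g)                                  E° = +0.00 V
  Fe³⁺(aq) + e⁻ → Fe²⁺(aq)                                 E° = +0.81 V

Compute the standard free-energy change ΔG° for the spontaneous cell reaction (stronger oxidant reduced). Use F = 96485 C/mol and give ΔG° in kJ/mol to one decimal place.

Fe³⁺/Fe²⁺ (E° = +0.81 V) is the cathode; H⁺/H₂ (E° = +0.00 V) is the anode, so E°cell = +0.81 V.
Balancing electrons gives n = 2 (lcm of 1 and 2).
ΔG° = −nFE° = −(2)(96485)(+0.81) = -156,306 J = -156.3 kJ/mol.

-156.3 kJ/mol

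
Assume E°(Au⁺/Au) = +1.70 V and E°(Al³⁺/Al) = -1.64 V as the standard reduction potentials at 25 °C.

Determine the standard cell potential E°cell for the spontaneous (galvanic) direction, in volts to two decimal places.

+3.34 V

The Au⁺/Au couple has the higher reduction potential, so it is the cathode; Al³⁺/Al is oxidised at the anode.
E°cell = E°(cathode) − E°(anode) = (+1.70) − (-1.64) = +3.34 V.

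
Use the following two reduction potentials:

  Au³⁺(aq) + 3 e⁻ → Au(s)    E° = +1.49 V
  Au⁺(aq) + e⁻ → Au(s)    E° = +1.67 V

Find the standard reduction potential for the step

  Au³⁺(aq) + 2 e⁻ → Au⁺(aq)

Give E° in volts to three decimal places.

Sequential free energies add, so n₃E°₃ = n₁E°₁ + n₂E°₂.
With n₃ = 3, and the known step contributing 1×(+1.67) V, the unknown satisfies 2·E° = 3×(+1.49) − 1×(+1.67) = +2.800.
E° = +2.800 / 2 = +1.400 V.

+1.400 V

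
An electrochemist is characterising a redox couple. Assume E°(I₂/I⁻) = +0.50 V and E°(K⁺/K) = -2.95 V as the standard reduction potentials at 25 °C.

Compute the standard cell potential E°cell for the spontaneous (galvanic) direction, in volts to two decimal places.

+3.45 V

The I₂/I⁻ couple has the higher reduction potential, so it is the cathode; K⁺/K is oxidised at the anode.
E°cell = E°(cathode) − E°(anode) = (+0.50) − (-2.95) = +3.45 V.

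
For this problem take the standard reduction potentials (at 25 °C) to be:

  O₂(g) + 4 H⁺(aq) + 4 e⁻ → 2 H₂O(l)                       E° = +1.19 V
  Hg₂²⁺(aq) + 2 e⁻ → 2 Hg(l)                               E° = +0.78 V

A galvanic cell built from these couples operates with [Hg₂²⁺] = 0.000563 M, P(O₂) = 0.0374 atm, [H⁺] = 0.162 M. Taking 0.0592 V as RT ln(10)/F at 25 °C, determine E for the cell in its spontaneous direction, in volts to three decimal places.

+0.438 V

O₂/H₂O is the cathode (higher E°), Hg₂²⁺/Hg the anode: E°cell = +1.19 − (+0.78) = +0.41 V, n = 4.
Overall: O₂(g) + 4 H⁺(aq) + 4 Hg(l) → 2 H₂O(l) + 2 Hg₂²⁺(aq)
Q = [Hg₂²⁺]^2 / (P(O₂)·[H⁺]^4); log Q = -1.910.
E = E° − (0.0592/n) log Q = +0.41 − (0.0592/4)(-1.910) = +0.438 V.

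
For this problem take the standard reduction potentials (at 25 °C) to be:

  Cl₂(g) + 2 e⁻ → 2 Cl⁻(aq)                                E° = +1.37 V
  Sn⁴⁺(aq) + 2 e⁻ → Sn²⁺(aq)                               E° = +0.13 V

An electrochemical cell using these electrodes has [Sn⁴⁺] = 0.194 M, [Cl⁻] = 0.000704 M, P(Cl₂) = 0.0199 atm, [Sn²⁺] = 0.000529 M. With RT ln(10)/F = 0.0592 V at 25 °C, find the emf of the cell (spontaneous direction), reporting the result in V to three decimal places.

+1.300 V

Cl₂/Cl⁻ is the cathode (higher E°), Sn⁴⁺/Sn²⁺ the anode: E°cell = +1.37 − (+0.13) = +1.24 V, n = 2.
Overall: Cl₂(g) + Sn²⁺(aq) → 2 Cl⁻(aq) + Sn⁴⁺(aq)
Q = [Cl⁻]^2·[Sn⁴⁺] / (P(Cl₂)·[Sn²⁺]); log Q = -2.039.
E = E° − (0.0592/n) log Q = +1.24 − (0.0592/2)(-2.039) = +1.300 V.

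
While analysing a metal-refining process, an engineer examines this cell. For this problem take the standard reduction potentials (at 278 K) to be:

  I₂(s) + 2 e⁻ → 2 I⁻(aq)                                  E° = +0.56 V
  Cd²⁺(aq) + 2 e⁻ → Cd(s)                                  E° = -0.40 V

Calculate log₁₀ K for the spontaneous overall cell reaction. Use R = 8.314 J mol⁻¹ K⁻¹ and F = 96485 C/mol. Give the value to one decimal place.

Cathode: I₂/I⁻; anode: Cd²⁺/Cd. E°cell = (+0.56) − (-0.40) = +0.96 V, with n = 2.
ΔG° = −nFE° = −RT ln K, so ln K = nFE°/(RT) = (2)(96485)(+0.96) / ((8.314)(278)) = 80.150.
log₁₀ K = 80.150 / ln 10 = 34.8.

34.8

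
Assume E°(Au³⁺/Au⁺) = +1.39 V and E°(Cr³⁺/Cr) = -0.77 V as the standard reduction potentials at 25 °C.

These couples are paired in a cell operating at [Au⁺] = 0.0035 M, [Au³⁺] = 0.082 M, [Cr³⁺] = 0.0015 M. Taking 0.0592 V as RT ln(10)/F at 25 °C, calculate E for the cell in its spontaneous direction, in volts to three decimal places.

Au³⁺/Au⁺ is the cathode (higher E°), Cr³⁺/Cr the anode: E°cell = +1.39 − (-0.77) = +2.16 V, n = 6.
Overall: 3 Au³⁺(aq) + 2 Cr(s) → 3 Au⁺(aq) + 2 Cr³⁺(aq)
Q = [Au⁺]^3·[Cr³⁺]^2 / ([Au³⁺]^3); log Q = -9.757.
E = E° − (0.0592/n) log Q = +2.16 − (0.0592/6)(-9.757) = +2.256 V.

+2.256 V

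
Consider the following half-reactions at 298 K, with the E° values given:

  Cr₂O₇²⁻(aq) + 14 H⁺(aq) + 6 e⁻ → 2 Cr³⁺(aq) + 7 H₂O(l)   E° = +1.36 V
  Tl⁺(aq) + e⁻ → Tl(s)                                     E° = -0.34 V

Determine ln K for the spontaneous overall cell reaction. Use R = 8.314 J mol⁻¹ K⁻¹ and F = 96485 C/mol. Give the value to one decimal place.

397.2

Cathode: Cr₂O₇²⁻/Cr³⁺; anode: Tl⁺/Tl. E°cell = (+1.36) − (-0.34) = +1.70 V, with n = 6.
ΔG° = −nFE° = −RT ln K, so ln K = nFE°/(RT) = (6)(96485)(+1.70) / ((8.314)(298)) = 397.222.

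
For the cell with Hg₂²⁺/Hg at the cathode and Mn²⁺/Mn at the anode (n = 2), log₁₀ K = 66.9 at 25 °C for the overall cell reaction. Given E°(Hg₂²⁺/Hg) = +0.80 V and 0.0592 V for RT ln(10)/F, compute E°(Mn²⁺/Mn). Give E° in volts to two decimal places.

E°cell = (0.0592/n)·log K = (0.0592/2)(66.9) = +1.980 V.
Since Hg₂²⁺/Hg is the cathode and Mn²⁺/Mn the anode, E°cell = E°(Hg₂²⁺/Hg) − E°(Mn²⁺/Mn).
So E°(Mn²⁺/Mn) = E°(Hg₂²⁺/Hg) − E°cell = (+0.80) − (+1.980) = -1.18 V.

-1.18 V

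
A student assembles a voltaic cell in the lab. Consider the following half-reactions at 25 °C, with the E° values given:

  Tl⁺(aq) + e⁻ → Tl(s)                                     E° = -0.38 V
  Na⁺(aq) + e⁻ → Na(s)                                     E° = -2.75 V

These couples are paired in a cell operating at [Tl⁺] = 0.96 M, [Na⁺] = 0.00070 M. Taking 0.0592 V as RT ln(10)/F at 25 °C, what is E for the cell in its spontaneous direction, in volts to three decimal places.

Tl⁺/Tl is the cathode (higher E°), Na⁺/Na the anode: E°cell = -0.38 − (-2.75) = +2.37 V, n = 1.
Overall: Tl⁺(aq) + Na(s) → Tl(s) + Na⁺(aq)
Q = [Na⁺] / ([Tl⁺]); log Q = -3.137.
E = E° − (0.0592/n) log Q = +2.37 − (0.0592/1)(-3.137) = +2.556 V.

+2.556 V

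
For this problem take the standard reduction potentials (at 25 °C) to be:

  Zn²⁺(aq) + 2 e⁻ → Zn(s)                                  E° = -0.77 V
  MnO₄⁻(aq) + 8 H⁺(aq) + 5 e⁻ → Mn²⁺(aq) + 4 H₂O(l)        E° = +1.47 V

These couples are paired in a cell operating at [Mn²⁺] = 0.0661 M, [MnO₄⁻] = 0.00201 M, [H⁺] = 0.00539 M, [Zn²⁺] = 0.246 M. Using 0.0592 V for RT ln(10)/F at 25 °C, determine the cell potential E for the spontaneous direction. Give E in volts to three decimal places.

MnO₄⁻/Mn²⁺ is the cathode (higher E°), Zn²⁺/Zn the anode: E°cell = +1.47 − (-0.77) = +2.24 V, n = 10.
Overall: 2 MnO₄⁻(aq) + 16 H⁺(aq) + 5 Zn(s) → 2 Mn²⁺(aq) + 8 H₂O(l) + 5 Zn²⁺(aq)
Q = [Mn²⁺]^2·[Zn²⁺]^5 / ([MnO₄⁻]^2·[H⁺]^16); log Q = 36.283.
E = E° − (0.0592/n) log Q = +2.24 − (0.0592/10)(36.283) = +2.025 V.

+2.025 V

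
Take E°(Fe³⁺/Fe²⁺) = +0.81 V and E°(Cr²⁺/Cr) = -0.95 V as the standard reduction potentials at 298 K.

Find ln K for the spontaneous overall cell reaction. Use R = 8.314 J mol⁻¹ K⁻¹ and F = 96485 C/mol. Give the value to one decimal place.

Cathode: Fe³⁺/Fe²⁺; anode: Cr²⁺/Cr. E°cell = (+0.81) − (-0.95) = +1.76 V, with n = 2.
ΔG° = −nFE° = −RT ln K, so ln K = nFE°/(RT) = (2)(96485)(+1.76) / ((8.314)(298)) = 137.081.

137.1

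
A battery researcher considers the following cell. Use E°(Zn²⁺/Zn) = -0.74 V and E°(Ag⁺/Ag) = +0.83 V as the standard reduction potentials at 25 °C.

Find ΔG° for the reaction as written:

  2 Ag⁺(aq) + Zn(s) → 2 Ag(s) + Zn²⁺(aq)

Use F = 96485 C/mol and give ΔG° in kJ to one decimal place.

-303.0 kJ

As written, Ag⁺/Ag is reduced (cathode) and Zn²⁺/Zn is oxidised (anode), so E°cell = (+0.83) − (-0.74) = +1.57 V.
Balancing electrons gives n = 2.
ΔG° = −nFE° = −(2)(96485)(+1.57) = -302,963 J = -303.0 kJ.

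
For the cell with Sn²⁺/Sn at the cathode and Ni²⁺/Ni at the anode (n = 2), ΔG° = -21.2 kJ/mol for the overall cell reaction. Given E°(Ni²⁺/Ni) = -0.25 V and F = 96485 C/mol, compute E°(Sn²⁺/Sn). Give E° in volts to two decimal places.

E°cell = −ΔG°/(nF) = −(-21.2×10³)/((2)(96485)) = +0.110 V.
Since Sn²⁺/Sn is the cathode and Ni²⁺/Ni the anode, E°cell = E°(Sn²⁺/Sn) − E°(Ni²⁺/Ni).
So E°(Sn²⁺/Sn) = E°cell + E°(Ni²⁺/Ni) = +0.110 + (-0.25) = -0.14 V.

-0.14 V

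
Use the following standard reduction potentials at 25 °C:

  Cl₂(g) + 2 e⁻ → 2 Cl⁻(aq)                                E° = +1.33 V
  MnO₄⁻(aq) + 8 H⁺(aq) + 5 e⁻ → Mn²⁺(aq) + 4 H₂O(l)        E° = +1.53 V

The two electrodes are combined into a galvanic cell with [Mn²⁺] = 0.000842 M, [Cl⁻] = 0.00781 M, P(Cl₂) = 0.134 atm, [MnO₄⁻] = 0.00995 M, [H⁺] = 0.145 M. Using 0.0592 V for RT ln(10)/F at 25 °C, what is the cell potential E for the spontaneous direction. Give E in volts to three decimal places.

MnO₄⁻/Mn²⁺ is the cathode (higher E°), Cl₂/Cl⁻ the anode: E°cell = +1.53 − (+1.33) = +0.20 V, n = 10.
Overall: 2 MnO₄⁻(aq) + 16 H⁺(aq) + 10 Cl⁻(aq) → 2 Mn²⁺(aq) + 8 H₂O(l) + 5 Cl₂(g)
Q = [Mn²⁺]^2·P(Cl₂)^5 / ([MnO₄⁻]^2·[H⁺]^16·[Cl⁻]^10); log Q = 27.982.
E = E° − (0.0592/n) log Q = +0.20 − (0.0592/10)(27.982) = +0.034 V.

+0.034 V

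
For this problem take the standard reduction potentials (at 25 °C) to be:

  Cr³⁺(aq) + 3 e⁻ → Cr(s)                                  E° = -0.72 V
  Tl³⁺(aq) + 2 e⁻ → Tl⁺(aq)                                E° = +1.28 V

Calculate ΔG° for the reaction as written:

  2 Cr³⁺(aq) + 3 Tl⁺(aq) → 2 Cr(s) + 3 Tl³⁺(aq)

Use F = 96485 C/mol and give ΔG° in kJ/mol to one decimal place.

As written, Cr³⁺/Cr is reduced (cathode) and Tl³⁺/Tl⁺ is oxidised (anode), so E°cell = (-0.72) − (+1.28) = -2.00 V.
Balancing electrons gives n = 6.
ΔG° = −nFE° = −(6)(96485)(-2.00) = 1,157,820 J = +1157.8 kJ/mol.

+1157.8 kJ/mol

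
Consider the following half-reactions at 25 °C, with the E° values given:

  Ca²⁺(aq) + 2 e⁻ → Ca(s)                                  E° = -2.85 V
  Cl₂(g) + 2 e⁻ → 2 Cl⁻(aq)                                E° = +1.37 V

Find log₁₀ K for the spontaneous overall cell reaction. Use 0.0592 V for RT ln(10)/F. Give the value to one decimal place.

142.6

Cathode: Cl₂/Cl⁻; anode: Ca²⁺/Ca. E°cell = +4.22 V, n = 2.
log K = nE°cell / 0.0592 = (2)(+4.22) / 0.0592 = 142.6.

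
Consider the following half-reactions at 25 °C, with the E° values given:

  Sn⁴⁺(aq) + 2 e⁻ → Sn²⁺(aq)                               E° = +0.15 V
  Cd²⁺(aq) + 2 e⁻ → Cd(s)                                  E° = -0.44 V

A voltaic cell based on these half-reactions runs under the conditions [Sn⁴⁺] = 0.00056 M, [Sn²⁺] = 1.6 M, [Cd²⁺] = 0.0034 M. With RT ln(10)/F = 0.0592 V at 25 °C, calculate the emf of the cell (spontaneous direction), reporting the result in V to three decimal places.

Sn⁴⁺/Sn²⁺ is the cathode (higher E°), Cd²⁺/Cd the anode: E°cell = +0.15 − (-0.44) = +0.59 V, n = 2.
Overall: Sn⁴⁺(aq) + Cd(s) → Sn²⁺(aq) + Cd²⁺(aq)
Q = [Sn²⁺]·[Cd²⁺] / ([Sn⁴⁺]); log Q = 0.987.
E = E° − (0.0592/n) log Q = +0.59 − (0.0592/2)(0.987) = +0.561 V.

+0.561 V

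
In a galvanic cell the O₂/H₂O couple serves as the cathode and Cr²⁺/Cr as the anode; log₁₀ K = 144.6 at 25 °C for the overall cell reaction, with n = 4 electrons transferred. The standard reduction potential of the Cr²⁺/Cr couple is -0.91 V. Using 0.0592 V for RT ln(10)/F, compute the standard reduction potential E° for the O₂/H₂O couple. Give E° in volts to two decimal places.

E°cell = (0.0592/n)·log K = (0.0592/4)(144.6) = +2.140 V.
Since O₂/H₂O is the cathode and Cr²⁺/Cr the anode, E°cell = E°(O₂/H₂O) − E°(Cr²⁺/Cr).
So E°(O₂/H₂O) = E°cell + E°(Cr²⁺/Cr) = +2.140 + (-0.91) = +1.23 V.

+1.23 V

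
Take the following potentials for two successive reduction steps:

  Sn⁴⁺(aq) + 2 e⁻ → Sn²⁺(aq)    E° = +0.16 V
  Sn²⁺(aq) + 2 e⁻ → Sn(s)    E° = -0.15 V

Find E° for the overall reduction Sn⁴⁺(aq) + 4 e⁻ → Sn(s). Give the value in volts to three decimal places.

+0.005 V

Standard free energies of sequential steps add: ΔG°₃ = ΔG°₁ + ΔG°₂, so n₃E°₃ = n₁E°₁ + n₂E°₂.
E°₃ = (2×+0.16 + 2×-0.15) / 4 = (+0.020) / 4 = +0.005 V.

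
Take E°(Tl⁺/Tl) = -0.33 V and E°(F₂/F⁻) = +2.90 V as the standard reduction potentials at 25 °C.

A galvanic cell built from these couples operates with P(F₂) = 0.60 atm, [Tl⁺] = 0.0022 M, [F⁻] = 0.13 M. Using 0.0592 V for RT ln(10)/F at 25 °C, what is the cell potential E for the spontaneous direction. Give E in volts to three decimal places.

+3.433 V

F₂/F⁻ is the cathode (higher E°), Tl⁺/Tl the anode: E°cell = +2.90 − (-0.33) = +3.23 V, n = 2.
Overall: F₂(g) + 2 Tl(s) → 2 F⁻(aq) + 2 Tl⁺(aq)
Q = [F⁻]^2·[Tl⁺]^2 / (P(F₂)); log Q = -6.865.
E = E° − (0.0592/n) log Q = +3.23 − (0.0592/2)(-6.865) = +3.433 V.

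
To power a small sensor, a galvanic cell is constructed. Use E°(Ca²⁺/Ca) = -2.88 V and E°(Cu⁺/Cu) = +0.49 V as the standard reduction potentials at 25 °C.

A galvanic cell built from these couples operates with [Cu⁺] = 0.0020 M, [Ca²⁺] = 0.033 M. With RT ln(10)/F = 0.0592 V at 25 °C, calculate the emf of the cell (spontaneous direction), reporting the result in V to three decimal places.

+3.254 V

Cu⁺/Cu is the cathode (higher E°), Ca²⁺/Ca the anode: E°cell = +0.49 − (-2.88) = +3.37 V, n = 2.
Overall: 2 Cu⁺(aq) + Ca(s) → 2 Cu(s) + Ca²⁺(aq)
Q = [Ca²⁺] / ([Cu⁺]^2); log Q = 3.916.
E = E° − (0.0592/n) log Q = +3.37 − (0.0592/2)(3.916) = +3.254 V.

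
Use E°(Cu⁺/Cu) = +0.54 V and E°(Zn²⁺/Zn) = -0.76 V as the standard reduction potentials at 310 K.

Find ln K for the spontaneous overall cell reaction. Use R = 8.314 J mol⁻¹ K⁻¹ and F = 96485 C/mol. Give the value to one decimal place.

97.3

Cathode: Cu⁺/Cu; anode: Zn²⁺/Zn. E°cell = (+0.54) − (-0.76) = +1.30 V, with n = 2.
ΔG° = −nFE° = −RT ln K, so ln K = nFE°/(RT) = (2)(96485)(+1.30) / ((8.314)(310)) = 97.333.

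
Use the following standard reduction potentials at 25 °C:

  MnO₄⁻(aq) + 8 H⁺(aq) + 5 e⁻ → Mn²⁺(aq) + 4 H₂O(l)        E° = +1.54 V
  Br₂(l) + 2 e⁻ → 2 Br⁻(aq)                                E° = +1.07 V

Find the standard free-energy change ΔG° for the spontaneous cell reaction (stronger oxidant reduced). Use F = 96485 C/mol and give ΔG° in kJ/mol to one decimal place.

MnO₄⁻/Mn²⁺ (E° = +1.54 V) is the cathode; Br₂/Br⁻ (E° = +1.07 V) is the anode, so E°cell = +0.47 V.
Balancing electrons gives n = 10 (lcm of 5 and 2).
ΔG° = −nFE° = −(10)(96485)(+0.47) = -453,480 J = -453.5 kJ/mol.

-453.5 kJ/mol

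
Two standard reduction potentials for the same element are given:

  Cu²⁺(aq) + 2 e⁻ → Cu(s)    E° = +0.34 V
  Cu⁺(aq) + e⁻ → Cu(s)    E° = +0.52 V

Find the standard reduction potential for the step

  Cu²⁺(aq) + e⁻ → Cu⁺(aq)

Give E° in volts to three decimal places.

Sequential free energies add, so n₃E°₃ = n₁E°₁ + n₂E°₂.
With n₃ = 2, and the known step contributing 1×(+0.52) V, the unknown satisfies 1·E° = 2×(+0.34) − 1×(+0.52) = +0.160.
E° = +0.160 / 1 = +0.160 V.

+0.160 V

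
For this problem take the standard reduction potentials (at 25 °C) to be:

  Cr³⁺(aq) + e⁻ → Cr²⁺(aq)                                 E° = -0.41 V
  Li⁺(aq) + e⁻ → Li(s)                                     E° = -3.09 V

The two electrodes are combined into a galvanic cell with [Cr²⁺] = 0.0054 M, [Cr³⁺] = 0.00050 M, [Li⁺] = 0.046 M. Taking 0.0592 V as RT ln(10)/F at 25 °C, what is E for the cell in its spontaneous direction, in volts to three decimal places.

Cr³⁺/Cr²⁺ is the cathode (higher E°), Li⁺/Li the anode: E°cell = -0.41 − (-3.09) = +2.68 V, n = 1.
Overall: Cr³⁺(aq) + Li(s) → Cr²⁺(aq) + Li⁺(aq)
Q = [Cr²⁺]·[Li⁺] / ([Cr³⁺]); log Q = -0.304.
E = E° − (0.0592/n) log Q = +2.68 − (0.0592/1)(-0.304) = +2.698 V.

+2.698 V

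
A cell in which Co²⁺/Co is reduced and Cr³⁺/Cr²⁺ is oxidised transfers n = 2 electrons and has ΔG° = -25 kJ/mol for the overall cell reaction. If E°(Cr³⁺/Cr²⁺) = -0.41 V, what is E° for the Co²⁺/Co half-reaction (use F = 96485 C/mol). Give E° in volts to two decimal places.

-0.28 V

E°cell = −ΔG°/(nF) = −(-25×10³)/((2)(96485)) = +0.130 V.
Since Co²⁺/Co is the cathode and Cr³⁺/Cr²⁺ the anode, E°cell = E°(Co²⁺/Co) − E°(Cr³⁺/Cr²⁺).
So E°(Co²⁺/Co) = E°cell + E°(Cr³⁺/Cr²⁺) = +0.130 + (-0.41) = -0.28 V.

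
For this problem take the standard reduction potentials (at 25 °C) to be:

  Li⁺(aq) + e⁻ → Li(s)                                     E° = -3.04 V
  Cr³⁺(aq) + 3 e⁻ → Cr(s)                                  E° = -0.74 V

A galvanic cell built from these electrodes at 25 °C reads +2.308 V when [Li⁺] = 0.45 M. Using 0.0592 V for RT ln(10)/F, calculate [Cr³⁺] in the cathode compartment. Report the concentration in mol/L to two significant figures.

0.23 M

Cr³⁺/Cr is the cathode, Li⁺/Li the anode: E°cell = +2.30 V, n = 3.
Overall reaction: Cr³⁺(aq) + 3 Li(s) → Cr(s) + 3 Li⁺(aq); Q = [Li⁺]^3/[Cr³⁺]^1.
From E = E° − (0.0592/n) log Q: log Q = (E° − E)·n/0.0592 = (+2.30 − (+2.308))·3/0.0592 = -0.4054.
So 1·log[Cr³⁺] = 3·log(0.45) − log Q = -1.0404 − (-0.4054) = -0.6350; [Cr³⁺] = 10^(-0.6350) ≈ 0.23 M.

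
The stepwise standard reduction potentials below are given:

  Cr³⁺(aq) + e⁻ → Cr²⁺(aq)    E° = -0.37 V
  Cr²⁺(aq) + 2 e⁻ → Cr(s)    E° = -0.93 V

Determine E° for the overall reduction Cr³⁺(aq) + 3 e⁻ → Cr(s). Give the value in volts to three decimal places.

-0.743 V

Adding the free-energy changes (−nFE°) of the two steps gives −n₃FE°₃ = −n₁FE°₁ − n₂FE°₂.
E°₃ = (1×-0.37 + 2×-0.93) / 3 = (-2.230) / 3 = -0.743 V.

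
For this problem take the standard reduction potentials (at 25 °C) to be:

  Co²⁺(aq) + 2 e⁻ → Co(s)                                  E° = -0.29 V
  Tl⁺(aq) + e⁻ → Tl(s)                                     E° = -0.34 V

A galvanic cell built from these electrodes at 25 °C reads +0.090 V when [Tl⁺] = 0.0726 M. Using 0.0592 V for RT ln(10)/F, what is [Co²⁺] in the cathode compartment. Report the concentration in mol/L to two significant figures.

Co²⁺/Co is the cathode, Tl⁺/Tl the anode: E°cell = +0.05 V, n = 2.
Overall reaction: Co²⁺(aq) + 2 Tl(s) → Co(s) + 2 Tl⁺(aq); Q = [Tl⁺]^2/[Co²⁺]^1.
From E = E° − (0.0592/n) log Q: log Q = (E° − E)·n/0.0592 = (+0.05 − (+0.090))·2/0.0592 = -1.3514.
So 1·log[Co²⁺] = 2·log(0.0726) − log Q = -2.2781 − (-1.3514) = -0.9267; [Co²⁺] = 10^(-0.9267) ≈ 0.12 M.

0.12 M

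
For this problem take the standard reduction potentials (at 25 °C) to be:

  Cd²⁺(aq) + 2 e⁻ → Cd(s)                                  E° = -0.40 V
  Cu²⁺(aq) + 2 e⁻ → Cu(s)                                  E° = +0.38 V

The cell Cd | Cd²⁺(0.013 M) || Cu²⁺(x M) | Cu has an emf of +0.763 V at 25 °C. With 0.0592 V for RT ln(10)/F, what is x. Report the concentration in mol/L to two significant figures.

0.0035 M

Cu²⁺/Cu is the cathode, Cd²⁺/Cd the anode: E°cell = +0.78 V, n = 2.
Overall reaction: Cu²⁺(aq) + Cd(s) → Cu(s) + Cd²⁺(aq); Q = [Cd²⁺]^1/[Cu²⁺]^1.
From E = E° − (0.0592/n) log Q: log Q = (E° − E)·n/0.0592 = (+0.78 − (+0.763))·2/0.0592 = 0.5743.
So 1·log[Cu²⁺] = 1·log(0.013) − log Q = -1.8861 − (0.5743) = -2.4604; [Cu²⁺] = 10^(-2.4604) ≈ 0.0035 M.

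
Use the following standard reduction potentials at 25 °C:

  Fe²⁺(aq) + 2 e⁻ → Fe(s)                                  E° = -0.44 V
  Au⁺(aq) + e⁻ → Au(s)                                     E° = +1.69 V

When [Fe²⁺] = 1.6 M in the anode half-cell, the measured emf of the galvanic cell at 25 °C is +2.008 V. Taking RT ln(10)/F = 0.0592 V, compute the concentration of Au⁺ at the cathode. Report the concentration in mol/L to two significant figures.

Au⁺/Au is the cathode, Fe²⁺/Fe the anode: E°cell = +2.13 V, n = 2.
Overall reaction: 2 Au⁺(aq) + Fe(s) → 2 Au(s) + Fe²⁺(aq); Q = [Fe²⁺]^1/[Au⁺]^2.
From E = E° − (0.0592/n) log Q: log Q = (E° − E)·n/0.0592 = (+2.13 − (+2.008))·2/0.0592 = 4.1216.
So 2·log[Au⁺] = 1·log(1.6) − log Q = 0.2041 − (4.1216) = -3.9175; log[Au⁺] = -3.9175 / 2 = -1.9587; [Au⁺] = 10^(-1.9587) ≈ 0.011 M.

0.011 M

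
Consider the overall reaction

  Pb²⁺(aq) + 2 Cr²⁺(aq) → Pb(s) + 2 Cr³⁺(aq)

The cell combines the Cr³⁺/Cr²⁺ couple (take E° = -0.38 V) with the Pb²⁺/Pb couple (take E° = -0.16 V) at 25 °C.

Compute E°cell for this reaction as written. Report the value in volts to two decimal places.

The Pb²⁺/Pb couple has the higher reduction potential, so it is the cathode; Cr³⁺/Cr²⁺ is oxidised at the anode.
E°cell = E°(cathode) − E°(anode) = (-0.16) − (-0.38) = +0.22 V.

+0.22 V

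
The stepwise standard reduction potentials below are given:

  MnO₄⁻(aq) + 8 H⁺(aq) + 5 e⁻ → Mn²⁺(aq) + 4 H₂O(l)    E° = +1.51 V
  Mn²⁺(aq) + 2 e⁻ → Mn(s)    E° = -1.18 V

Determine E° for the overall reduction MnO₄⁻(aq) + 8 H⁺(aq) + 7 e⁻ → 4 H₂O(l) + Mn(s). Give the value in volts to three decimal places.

Since ΔG° = −nFE° is additive over sequential reductions, n₃E°₃ = n₁E°₁ + n₂E°₂.
E°₃ = (5×+1.51 + 2×-1.18) / 7 = (+5.190) / 7 = +0.741 V.
E° values themselves are not directly additive — weighting by electron count is essential.

+0.741 V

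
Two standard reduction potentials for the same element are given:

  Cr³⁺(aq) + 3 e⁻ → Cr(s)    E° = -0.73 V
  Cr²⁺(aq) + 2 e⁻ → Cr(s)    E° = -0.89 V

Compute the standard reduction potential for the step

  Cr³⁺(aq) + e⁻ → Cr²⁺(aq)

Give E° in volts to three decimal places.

Sequential free energies add, so n₃E°₃ = n₁E°₁ + n₂E°₂.
With n₃ = 3, and the known step contributing 2×(-0.89) V, the unknown satisfies 1·E° = 3×(-0.73) − 2×(-0.89) = -0.410.
E° = -0.410 / 1 = -0.410 V.

-0.410 V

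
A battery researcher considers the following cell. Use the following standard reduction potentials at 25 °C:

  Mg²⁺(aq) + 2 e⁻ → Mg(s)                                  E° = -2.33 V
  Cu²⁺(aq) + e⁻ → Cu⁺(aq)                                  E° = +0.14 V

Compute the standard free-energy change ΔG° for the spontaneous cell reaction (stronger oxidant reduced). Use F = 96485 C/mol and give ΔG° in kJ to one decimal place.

-476.6 kJ

Cu²⁺/Cu⁺ (E° = +0.14 V) is the cathode; Mg²⁺/Mg (E° = -2.33 V) is the anode, so E°cell = +2.47 V.
Balancing electrons gives n = 2 (lcm of 1 and 2).
ΔG° = −nFE° = −(2)(96485)(+2.47) = -476,636 J = -476.6 kJ.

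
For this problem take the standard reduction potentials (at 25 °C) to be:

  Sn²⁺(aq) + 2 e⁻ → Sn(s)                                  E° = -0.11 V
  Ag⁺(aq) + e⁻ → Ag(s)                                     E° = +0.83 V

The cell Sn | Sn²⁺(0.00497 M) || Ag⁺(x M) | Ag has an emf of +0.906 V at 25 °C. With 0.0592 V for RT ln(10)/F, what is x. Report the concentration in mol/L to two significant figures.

0.019 M

Ag⁺/Ag is the cathode, Sn²⁺/Sn the anode: E°cell = +0.94 V, n = 2.
Overall reaction: 2 Ag⁺(aq) + Sn(s) → 2 Ag(s) + Sn²⁺(aq); Q = [Sn²⁺]^1/[Ag⁺]^2.
From E = E° − (0.0592/n) log Q: log Q = (E° − E)·n/0.0592 = (+0.94 − (+0.906))·2/0.0592 = 1.1486.
So 2·log[Ag⁺] = 1·log(0.00497) − log Q = -2.3036 − (1.1486) = -3.4522; log[Ag⁺] = -3.4522 / 2 = -1.7261; [Ag⁺] = 10^(-1.7261) ≈ 0.019 M.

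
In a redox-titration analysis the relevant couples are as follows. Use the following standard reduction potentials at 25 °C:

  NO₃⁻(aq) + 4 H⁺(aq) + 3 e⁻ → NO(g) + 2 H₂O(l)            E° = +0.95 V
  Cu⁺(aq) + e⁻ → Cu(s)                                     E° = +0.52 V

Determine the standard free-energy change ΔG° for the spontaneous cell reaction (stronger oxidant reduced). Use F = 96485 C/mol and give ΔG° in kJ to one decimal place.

-124.5 kJ

NO₃⁻/NO (E° = +0.95 V) is the cathode; Cu⁺/Cu (E° = +0.52 V) is the anode, so E°cell = +0.43 V.
Balancing electrons gives n = 3 (lcm of 3 and 1).
ΔG° = −nFE° = −(3)(96485)(+0.43) = -124,466 J = -124.5 kJ.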